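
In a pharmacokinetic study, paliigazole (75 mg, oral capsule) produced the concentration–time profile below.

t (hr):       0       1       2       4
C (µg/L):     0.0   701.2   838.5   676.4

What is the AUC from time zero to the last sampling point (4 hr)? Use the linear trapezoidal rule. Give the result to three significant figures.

AUC = 2640 µg/L·hr

Trapezoidal AUC_0→4:
  [0→1]: (0.0+701.2)/2 × 1 = 350.6
  [1→2]: (701.2+838.5)/2 × 1 = 769.85
  [2→4]: (838.5+676.4)/2 × 2 = 1514.9
  Sum = 2635.35 µg/L·hr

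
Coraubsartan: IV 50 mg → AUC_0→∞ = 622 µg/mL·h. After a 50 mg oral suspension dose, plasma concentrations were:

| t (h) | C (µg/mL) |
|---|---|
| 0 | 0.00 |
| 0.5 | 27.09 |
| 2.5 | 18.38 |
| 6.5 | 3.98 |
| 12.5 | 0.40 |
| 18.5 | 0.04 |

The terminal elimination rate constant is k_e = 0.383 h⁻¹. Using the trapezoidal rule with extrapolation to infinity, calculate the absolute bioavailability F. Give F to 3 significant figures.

F = 0.179

Trapezoidal AUC_0→18.5 (oral suspension):
  [0→0.5]: (0.00+27.09)/2 × 0.5 = 6.7725
  [0.5→2.5]: (27.09+18.38)/2 × 2 = 45.47
  [2.5→6.5]: (18.38+3.98)/2 × 4 = 44.72
  [6.5→12.5]: (3.98+0.40)/2 × 6 = 13.14
  [12.5→18.5]: (0.40+0.04)/2 × 6 = 1.32
  Sum = 111.4225 µg/mL·h
Tail: C_last/k_e = 0.04/0.383 = 0.104
AUC_0→∞ (oral suspension) = 111.4225 + 0.104 = 111.5265 µg/mL·h
F = (AUC_ev/D_ev)/(AUC_iv/D_iv) = (111.5265/50)/(622/50) = 2.23053/12.44 = 0.1793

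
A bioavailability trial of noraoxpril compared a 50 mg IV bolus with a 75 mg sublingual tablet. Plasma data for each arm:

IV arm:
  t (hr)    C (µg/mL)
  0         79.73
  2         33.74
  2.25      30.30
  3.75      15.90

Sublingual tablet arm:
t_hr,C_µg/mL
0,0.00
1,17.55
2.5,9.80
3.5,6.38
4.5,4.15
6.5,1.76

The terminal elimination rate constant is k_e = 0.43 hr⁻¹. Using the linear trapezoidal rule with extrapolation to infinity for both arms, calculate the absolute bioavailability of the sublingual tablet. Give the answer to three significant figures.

Trapezoidal AUC_0→3.75 (IV):
  [0→2]: (79.73+33.74)/2 × 2 = 113.47
  [2→2.25]: (33.74+30.30)/2 × 0.25 = 8.005
  [2.25→3.75]: (30.30+15.90)/2 × 1.5 = 34.65
  Sum = 156.125 µg/mL·hr
IV tail: 15.90/0.43 = 36.977; AUC_iv,0→∞ = 156.125 + 36.977 = 193.102 µg/mL·hr
Trapezoidal AUC_0→6.5 (sublingual tablet):
  [0→1]: (0.00+17.55)/2 × 1 = 8.775
  [1→2.5]: (17.55+9.80)/2 × 1.5 = 20.5125
  [2.5→3.5]: (9.80+6.38)/2 × 1 = 8.09
  [3.5→4.5]: (6.38+4.15)/2 × 1 = 5.265
  [4.5→6.5]: (4.15+1.76)/2 × 2 = 5.91
  Sum = 48.5525 µg/mL·hr
sublingual tablet tail: 1.76/0.43 = 4.093; AUC_ev,0→∞ = 48.5525 + 4.093 = 52.6455 µg/mL·hr
F = (AUC_ev/D_ev)/(AUC_iv/D_iv) = (52.6455/75)/(193.102/50) = 0.70194/3.86204 = 0.1818

F = 0.182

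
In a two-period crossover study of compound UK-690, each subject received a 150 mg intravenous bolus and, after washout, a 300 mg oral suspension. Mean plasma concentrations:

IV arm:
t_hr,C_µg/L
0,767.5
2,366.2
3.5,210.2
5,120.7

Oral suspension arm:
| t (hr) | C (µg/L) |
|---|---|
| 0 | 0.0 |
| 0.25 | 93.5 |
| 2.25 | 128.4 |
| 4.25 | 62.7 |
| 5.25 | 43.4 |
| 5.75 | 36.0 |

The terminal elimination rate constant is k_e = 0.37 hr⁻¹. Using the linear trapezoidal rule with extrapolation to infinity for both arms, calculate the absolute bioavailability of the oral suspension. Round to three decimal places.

Trapezoidal AUC_0→5 (IV):
  [0→2]: (767.5+366.2)/2 × 2 = 1133.7
  [2→3.5]: (366.2+210.2)/2 × 1.5 = 432.3
  [3.5→5]: (210.2+120.7)/2 × 1.5 = 248.175
  Sum = 1814.175 µg/L·hr
IV tail: 120.7/0.37 = 326.216; AUC_iv,0→∞ = 1814.175 + 326.216 = 2140.391 µg/L·hr
Trapezoidal AUC_0→5.75 (oral suspension):
  [0→0.25]: (0.0+93.5)/2 × 0.25 = 11.6875
  [0.25→2.25]: (93.5+128.4)/2 × 2 = 221.9
  [2.25→4.25]: (128.4+62.7)/2 × 2 = 191.1
  [4.25→5.25]: (62.7+43.4)/2 × 1 = 53.05
  [5.25→5.75]: (43.4+36.0)/2 × 0.5 = 19.85
  Sum = 497.5875 µg/L·hr
oral suspension tail: 36.0/0.37 = 97.297; AUC_ev,0→∞ = 497.5875 + 97.297 = 594.8845 µg/L·hr
F = (AUC_ev/D_ev)/(AUC_iv/D_iv) = (594.8845/300)/(2140.391/150) = 1.98295/14.2693 = 0.1390

F = 0.139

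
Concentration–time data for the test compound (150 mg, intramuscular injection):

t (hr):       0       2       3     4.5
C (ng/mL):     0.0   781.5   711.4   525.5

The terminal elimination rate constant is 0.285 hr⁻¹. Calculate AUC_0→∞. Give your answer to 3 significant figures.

AUC = 4300 ng/mL·hr

Trapezoidal AUC_0→4.5:
  [0→2]: (0.0+781.5)/2 × 2 = 781.5
  [2→3]: (781.5+711.4)/2 × 1 = 746.45
  [3→4.5]: (711.4+525.5)/2 × 1.5 = 927.675
  Sum = 2455.625 ng/mL·hr
Extrapolated tail: C_last / k_e = 525.5 / 0.285 = 1843.860
AUC_0→∞ = 2455.625 + 1843.860 = 4299.485 ng/mL·hr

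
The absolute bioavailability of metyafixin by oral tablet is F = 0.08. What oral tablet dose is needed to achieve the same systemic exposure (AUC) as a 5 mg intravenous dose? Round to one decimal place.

For equal systemic exposure: F × D_ev = D_iv
D_ev = D_iv / F = 5 / 0.08 = 62.5 mg

D_oral = 62.5 mg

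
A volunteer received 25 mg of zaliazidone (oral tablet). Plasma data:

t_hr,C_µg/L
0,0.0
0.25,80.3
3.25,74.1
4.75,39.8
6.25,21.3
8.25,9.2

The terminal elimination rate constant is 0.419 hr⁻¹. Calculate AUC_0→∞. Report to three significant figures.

AUC = 425 µg/L·hr

Trapezoidal AUC_0→8.25:
  [0→0.25]: (0.0+80.3)/2 × 0.25 = 10.0375
  [0.25→3.25]: (80.3+74.1)/2 × 3 = 231.6
  [3.25→4.75]: (74.1+39.8)/2 × 1.5 = 85.425
  [4.75→6.25]: (39.8+21.3)/2 × 1.5 = 45.825
  [6.25→8.25]: (21.3+9.2)/2 × 2 = 30.5
  Sum = 403.3875 µg/L·hr
Extrapolated tail: C_last / k_e = 9.2 / 0.419 = 21.957
AUC_0→∞ = 403.3875 + 21.957 = 425.3445 µg/L·hr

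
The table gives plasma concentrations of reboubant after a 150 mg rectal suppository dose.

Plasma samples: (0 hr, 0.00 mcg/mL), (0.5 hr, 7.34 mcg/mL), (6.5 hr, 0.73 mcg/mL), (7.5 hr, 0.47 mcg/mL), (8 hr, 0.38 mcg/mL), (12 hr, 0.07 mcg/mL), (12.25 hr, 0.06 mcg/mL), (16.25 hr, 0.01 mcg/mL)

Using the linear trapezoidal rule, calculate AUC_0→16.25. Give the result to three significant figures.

Trapezoidal AUC_0→16.25:
  [0→0.5]: (0.00+7.34)/2 × 0.5 = 1.835
  [0.5→6.5]: (7.34+0.73)/2 × 6 = 24.21
  [6.5→7.5]: (0.73+0.47)/2 × 1 = 0.6
  [7.5→8]: (0.47+0.38)/2 × 0.5 = 0.2125
  [8→12]: (0.38+0.07)/2 × 4 = 0.9
  [12→12.25]: (0.07+0.06)/2 × 0.25 = 0.01625
  [12.25→16.25]: (0.06+0.01)/2 × 4 = 0.14
  Sum = 27.91375 mcg/mL·hr

AUC = 27.9 mcg/mL·hr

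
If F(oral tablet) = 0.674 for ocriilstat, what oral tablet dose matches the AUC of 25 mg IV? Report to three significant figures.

D_oral = 37.1 mg

For equal systemic exposure: F × D_ev = D_iv
D_ev = D_iv / F = 25 / 0.674 = 37.092 mg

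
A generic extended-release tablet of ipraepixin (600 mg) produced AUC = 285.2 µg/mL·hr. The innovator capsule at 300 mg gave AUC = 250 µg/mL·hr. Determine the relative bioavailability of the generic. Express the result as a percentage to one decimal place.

F_rel = 57.0%

F_rel = (AUC_test/D_test) / (AUC_ref/D_ref)
      = (285.2/600) / (250/300)
      = 0.475333 / 0.833333 = 0.5704 = 57.04%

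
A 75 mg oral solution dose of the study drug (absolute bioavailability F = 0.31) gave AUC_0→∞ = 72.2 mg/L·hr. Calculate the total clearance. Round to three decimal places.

CL = 0.322 L/hr

CL = F × Dose / AUC_0→∞
   = 0.31 × 75 / 72.2 = 0.322022 L/hr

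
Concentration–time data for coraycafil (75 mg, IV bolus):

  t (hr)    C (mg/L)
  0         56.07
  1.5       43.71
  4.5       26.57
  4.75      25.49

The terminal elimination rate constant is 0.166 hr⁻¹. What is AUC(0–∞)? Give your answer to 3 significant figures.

Trapezoidal AUC_0→4.75:
  [0→1.5]: (56.07+43.71)/2 × 1.5 = 74.835
  [1.5→4.5]: (43.71+26.57)/2 × 3 = 105.42
  [4.5→4.75]: (26.57+25.49)/2 × 0.25 = 6.5075
  Sum = 186.7625 mg/L·hr
Extrapolated tail: C_last / k_e = 25.49 / 0.166 = 153.554
AUC_0→∞ = 186.7625 + 153.554 = 340.3165 mg/L·hr

AUC = 340 mg/L·hr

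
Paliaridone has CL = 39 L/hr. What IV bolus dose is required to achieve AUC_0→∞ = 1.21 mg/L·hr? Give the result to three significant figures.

Dose = 47.2 mg

Dose_iv = CL × AUC_0→∞
     = 39 × 1.21 = 47.19 mg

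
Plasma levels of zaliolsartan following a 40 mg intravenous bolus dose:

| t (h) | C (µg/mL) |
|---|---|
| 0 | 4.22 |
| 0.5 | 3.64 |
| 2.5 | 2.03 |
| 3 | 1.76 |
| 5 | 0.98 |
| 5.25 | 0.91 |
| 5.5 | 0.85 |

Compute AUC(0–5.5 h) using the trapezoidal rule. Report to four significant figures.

Trapezoidal AUC_0→5.5:
  [0→0.5]: (4.22+3.64)/2 × 0.5 = 1.965
  [0.5→2.5]: (3.64+2.03)/2 × 2 = 5.67
  [2.5→3]: (2.03+1.76)/2 × 0.5 = 0.9475
  [3→5]: (1.76+0.98)/2 × 2 = 2.74
  [5→5.25]: (0.98+0.91)/2 × 0.25 = 0.23625
  [5.25→5.5]: (0.91+0.85)/2 × 0.25 = 0.22
  Sum = 11.77875 µg/mL·h

AUC = 11.78 µg/mL·h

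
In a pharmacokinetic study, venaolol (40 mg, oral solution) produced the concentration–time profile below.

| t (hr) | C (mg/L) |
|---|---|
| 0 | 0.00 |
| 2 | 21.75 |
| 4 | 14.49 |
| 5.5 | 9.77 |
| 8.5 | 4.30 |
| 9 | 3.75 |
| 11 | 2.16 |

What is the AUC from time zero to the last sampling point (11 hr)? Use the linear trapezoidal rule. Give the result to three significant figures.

Trapezoidal AUC_0→11:
  [0→2]: (0.00+21.75)/2 × 2 = 21.75
  [2→4]: (21.75+14.49)/2 × 2 = 36.24
  [4→5.5]: (14.49+9.77)/2 × 1.5 = 18.195
  [5.5→8.5]: (9.77+4.30)/2 × 3 = 21.105
  [8.5→9]: (4.30+3.75)/2 × 0.5 = 2.0125
  [9→11]: (3.75+2.16)/2 × 2 = 5.91
  Sum = 105.2125 mg/L·hr

AUC = 105 mg/L·hr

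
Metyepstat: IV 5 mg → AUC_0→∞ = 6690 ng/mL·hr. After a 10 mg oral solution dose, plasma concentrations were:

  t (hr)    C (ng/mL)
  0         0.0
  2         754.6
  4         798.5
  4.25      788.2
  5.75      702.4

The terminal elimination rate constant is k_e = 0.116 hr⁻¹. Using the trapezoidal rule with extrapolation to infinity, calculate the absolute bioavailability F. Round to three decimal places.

F = 0.723

Trapezoidal AUC_0→5.75 (oral solution):
  [0→2]: (0.0+754.6)/2 × 2 = 754.6
  [2→4]: (754.6+798.5)/2 × 2 = 1553.1
  [4→4.25]: (798.5+788.2)/2 × 0.25 = 198.3375
  [4.25→5.75]: (788.2+702.4)/2 × 1.5 = 1117.95
  Sum = 3623.9875 ng/mL·hr
Tail: C_last/k_e = 702.4/0.116 = 6055.172
AUC_0→∞ (oral solution) = 3623.9875 + 6055.172 = 9679.1595 ng/mL·hr
F = (AUC_ev/D_ev)/(AUC_iv/D_iv) = (9679.1595/10)/(6690/5) = 967.91595/1338 = 0.7234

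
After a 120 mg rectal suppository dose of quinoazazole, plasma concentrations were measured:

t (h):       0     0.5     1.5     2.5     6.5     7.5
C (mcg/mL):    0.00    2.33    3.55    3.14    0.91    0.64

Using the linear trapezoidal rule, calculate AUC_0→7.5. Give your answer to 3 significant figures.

AUC = 15.7 mcg/mL·h

Trapezoidal AUC_0→7.5:
  [0→0.5]: (0.00+2.33)/2 × 0.5 = 0.5825
  [0.5→1.5]: (2.33+3.55)/2 × 1 = 2.94
  [1.5→2.5]: (3.55+3.14)/2 × 1 = 3.345
  [2.5→6.5]: (3.14+0.91)/2 × 4 = 8.1
  [6.5→7.5]: (0.91+0.64)/2 × 1 = 0.775
  Sum = 15.7425 mcg/mL·h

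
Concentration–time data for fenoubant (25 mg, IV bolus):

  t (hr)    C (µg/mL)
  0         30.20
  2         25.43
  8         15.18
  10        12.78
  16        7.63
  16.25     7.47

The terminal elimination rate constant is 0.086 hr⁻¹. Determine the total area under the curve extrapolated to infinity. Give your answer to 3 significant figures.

AUC = 355 µg/mL·hr

Trapezoidal AUC_0→16.25:
  [0→2]: (30.20+25.43)/2 × 2 = 55.63
  [2→8]: (25.43+15.18)/2 × 6 = 121.83
  [8→10]: (15.18+12.78)/2 × 2 = 27.96
  [10→16]: (12.78+7.63)/2 × 6 = 61.23
  [16→16.25]: (7.63+7.47)/2 × 0.25 = 1.8875
  Sum = 268.5375 µg/mL·hr
Extrapolated tail: C_last / k_e = 7.47 / 0.086 = 86.860
AUC_0→∞ = 268.5375 + 86.860 = 355.3975 µg/mL·hr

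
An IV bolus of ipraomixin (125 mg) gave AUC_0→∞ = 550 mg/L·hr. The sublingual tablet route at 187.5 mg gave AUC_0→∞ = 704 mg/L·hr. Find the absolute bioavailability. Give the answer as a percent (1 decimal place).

F = (AUC_ev / D_ev) / (AUC_iv / D_iv)
  = (704/187.5) / (550/125)
  = 3.75467 / 4.4 = 0.8533
  = 85.33%

F = 85.3%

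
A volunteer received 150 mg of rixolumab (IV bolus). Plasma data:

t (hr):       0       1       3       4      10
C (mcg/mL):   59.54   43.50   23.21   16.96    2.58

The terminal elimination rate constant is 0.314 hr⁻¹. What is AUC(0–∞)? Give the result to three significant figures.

AUC = 205 mcg/mL·hr

Trapezoidal AUC_0→10:
  [0→1]: (59.54+43.50)/2 × 1 = 51.52
  [1→3]: (43.50+23.21)/2 × 2 = 66.71
  [3→4]: (23.21+16.96)/2 × 1 = 20.085
  [4→10]: (16.96+2.58)/2 × 6 = 58.62
  Sum = 196.935 mcg/mL·hr
Extrapolated tail: C_last / k_e = 2.58 / 0.314 = 8.217
AUC_0→∞ = 196.935 + 8.217 = 205.152 mcg/mL·hr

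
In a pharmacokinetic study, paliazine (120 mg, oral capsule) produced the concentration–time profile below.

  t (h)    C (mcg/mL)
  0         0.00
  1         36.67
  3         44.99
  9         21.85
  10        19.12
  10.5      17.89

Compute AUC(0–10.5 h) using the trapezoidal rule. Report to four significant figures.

AUC = 330.3 mcg/mL·h

Trapezoidal AUC_0→10.5:
  [0→1]: (0.00+36.67)/2 × 1 = 18.335
  [1→3]: (36.67+44.99)/2 × 2 = 81.66
  [3→9]: (44.99+21.85)/2 × 6 = 200.52
  [9→10]: (21.85+19.12)/2 × 1 = 20.485
  [10→10.5]: (19.12+17.89)/2 × 0.5 = 9.2525
  Sum = 330.2525 mcg/mL·h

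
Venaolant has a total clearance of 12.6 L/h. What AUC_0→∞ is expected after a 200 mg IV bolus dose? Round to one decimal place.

AUC = 15.9 mg/L·h

AUC_0→∞ = Dose_iv / CL
        = 200 / 12.6 = 15.873 mg/L·h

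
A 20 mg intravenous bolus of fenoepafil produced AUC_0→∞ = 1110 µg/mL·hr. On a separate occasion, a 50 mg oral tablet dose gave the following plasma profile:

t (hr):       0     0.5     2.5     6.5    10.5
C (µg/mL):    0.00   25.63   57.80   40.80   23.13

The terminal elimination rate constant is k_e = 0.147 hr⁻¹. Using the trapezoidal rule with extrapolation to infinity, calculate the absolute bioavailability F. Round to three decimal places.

F = 0.206

Trapezoidal AUC_0→10.5 (oral tablet):
  [0→0.5]: (0.00+25.63)/2 × 0.5 = 6.4075
  [0.5→2.5]: (25.63+57.80)/2 × 2 = 83.43
  [2.5→6.5]: (57.80+40.80)/2 × 4 = 197.2
  [6.5→10.5]: (40.80+23.13)/2 × 4 = 127.86
  Sum = 414.8975 µg/mL·hr
Tail: C_last/k_e = 23.13/0.147 = 157.347
AUC_0→∞ (oral tablet) = 414.8975 + 157.347 = 572.2445 µg/mL·hr
F = (AUC_ev/D_ev)/(AUC_iv/D_iv) = (572.2445/50)/(1110/20) = 11.44489/55.5 = 0.2062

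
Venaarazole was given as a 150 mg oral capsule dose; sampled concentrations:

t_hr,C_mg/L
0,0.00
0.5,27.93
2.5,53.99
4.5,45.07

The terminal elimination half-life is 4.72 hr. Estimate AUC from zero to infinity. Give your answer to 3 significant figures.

Trapezoidal AUC_0→4.5:
  [0→0.5]: (0.00+27.93)/2 × 0.5 = 6.9825
  [0.5→2.5]: (27.93+53.99)/2 × 2 = 81.92
  [2.5→4.5]: (53.99+45.07)/2 × 2 = 99.06
  Sum = 187.9625 mg/L·hr
k_e = ln2 / t½ = 0.693147 / 4.72 = 0.1469 hr^-1
Extrapolated tail: C_last / k_e = 45.07 / 0.1469 = 306.807
AUC_0→∞ = 187.9625 + 306.807 = 494.7695 mg/L·hr

AUC = 495 mg/L·hr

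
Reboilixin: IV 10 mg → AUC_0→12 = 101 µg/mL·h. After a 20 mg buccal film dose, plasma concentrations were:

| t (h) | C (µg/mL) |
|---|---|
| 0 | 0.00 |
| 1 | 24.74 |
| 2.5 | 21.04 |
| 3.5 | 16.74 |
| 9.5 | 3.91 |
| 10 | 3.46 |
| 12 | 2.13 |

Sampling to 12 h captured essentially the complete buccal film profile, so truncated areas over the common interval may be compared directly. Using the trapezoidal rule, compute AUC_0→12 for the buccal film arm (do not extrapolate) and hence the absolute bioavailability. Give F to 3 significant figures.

F = 0.668

Trapezoidal AUC_0→12 (buccal film):
  [0→1]: (0.00+24.74)/2 × 1 = 12.37
  [1→2.5]: (24.74+21.04)/2 × 1.5 = 34.335
  [2.5→3.5]: (21.04+16.74)/2 × 1 = 18.89
  [3.5→9.5]: (16.74+3.91)/2 × 6 = 61.95
  [9.5→10]: (3.91+3.46)/2 × 0.5 = 1.8425
  [10→12]: (3.46+2.13)/2 × 2 = 5.59
  Sum = 134.9775 µg/mL·h
F = (AUC_ev/D_ev)/(AUC_iv/D_iv) = (134.9775/20)/(101/10) = 6.748875/10.1 = 0.6682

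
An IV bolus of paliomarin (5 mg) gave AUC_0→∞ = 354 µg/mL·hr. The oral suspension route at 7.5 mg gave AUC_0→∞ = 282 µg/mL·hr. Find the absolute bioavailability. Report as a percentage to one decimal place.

F = 53.1%

F = (AUC_ev / D_ev) / (AUC_iv / D_iv)
  = (282/7.5) / (354/5)
  = 37.6 / 70.8 = 0.5311
  = 53.11%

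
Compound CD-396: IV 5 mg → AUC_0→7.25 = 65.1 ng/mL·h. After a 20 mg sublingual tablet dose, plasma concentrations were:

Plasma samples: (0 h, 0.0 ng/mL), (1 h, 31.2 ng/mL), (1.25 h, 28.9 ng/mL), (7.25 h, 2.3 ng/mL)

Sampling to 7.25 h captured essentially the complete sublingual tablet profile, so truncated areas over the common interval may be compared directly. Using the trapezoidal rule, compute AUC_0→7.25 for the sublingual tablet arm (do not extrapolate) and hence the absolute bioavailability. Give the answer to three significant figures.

F = 0.448

Trapezoidal AUC_0→7.25 (sublingual tablet):
  [0→1]: (0.0+31.2)/2 × 1 = 15.6
  [1→1.25]: (31.2+28.9)/2 × 0.25 = 7.5125
  [1.25→7.25]: (28.9+2.3)/2 × 6 = 93.6
  Sum = 116.7125 ng/mL·h
F = (AUC_ev/D_ev)/(AUC_iv/D_iv) = (116.7125/20)/(65.1/5) = 5.835625/13.02 = 0.4482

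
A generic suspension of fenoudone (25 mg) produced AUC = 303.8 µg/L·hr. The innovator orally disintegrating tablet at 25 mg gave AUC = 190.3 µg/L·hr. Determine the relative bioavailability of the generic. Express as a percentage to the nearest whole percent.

F_rel = 160%

F_rel = (AUC_test/D_test) / (AUC_ref/D_ref)
      = (303.8/25) / (190.3/25)
      = 12.152 / 7.612 = 1.5964 = 159.64%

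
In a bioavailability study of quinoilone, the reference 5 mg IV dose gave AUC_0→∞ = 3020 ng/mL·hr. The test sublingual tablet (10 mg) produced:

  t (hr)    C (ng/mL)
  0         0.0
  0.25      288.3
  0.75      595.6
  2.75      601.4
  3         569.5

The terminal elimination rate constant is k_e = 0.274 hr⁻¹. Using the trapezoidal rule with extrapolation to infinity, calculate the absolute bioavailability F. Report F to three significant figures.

Trapezoidal AUC_0→3 (sublingual tablet):
  [0→0.25]: (0.0+288.3)/2 × 0.25 = 36.0375
  [0.25→0.75]: (288.3+595.6)/2 × 0.5 = 220.975
  [0.75→2.75]: (595.6+601.4)/2 × 2 = 1197.0
  [2.75→3]: (601.4+569.5)/2 × 0.25 = 146.3625
  Sum = 1600.375 ng/mL·hr
Tail: C_last/k_e = 569.5/0.274 = 2078.467
AUC_0→∞ (sublingual tablet) = 1600.375 + 2078.467 = 3678.842 ng/mL·hr
F = (AUC_ev/D_ev)/(AUC_iv/D_iv) = (3678.842/10)/(3020/5) = 367.8842/604 = 0.6091

F = 0.609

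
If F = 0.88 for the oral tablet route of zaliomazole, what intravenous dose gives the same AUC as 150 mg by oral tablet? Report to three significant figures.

D_iv = 132 mg

Systemic exposure from an extravascular dose = F × D_ev, so the equivalent IV dose is F × D_ev.
D_iv = F × D_ev = 0.88 × 150 = 132 mg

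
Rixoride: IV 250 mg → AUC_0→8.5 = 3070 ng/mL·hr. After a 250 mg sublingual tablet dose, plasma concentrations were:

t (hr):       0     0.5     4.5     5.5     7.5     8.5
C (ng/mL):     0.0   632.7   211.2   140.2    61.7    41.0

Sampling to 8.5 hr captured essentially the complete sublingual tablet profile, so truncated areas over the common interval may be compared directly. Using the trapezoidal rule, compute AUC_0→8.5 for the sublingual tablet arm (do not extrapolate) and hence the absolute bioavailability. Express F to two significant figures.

F = 0.74

Trapezoidal AUC_0→8.5 (sublingual tablet):
  [0→0.5]: (0.0+632.7)/2 × 0.5 = 158.175
  [0.5→4.5]: (632.7+211.2)/2 × 4 = 1687.8
  [4.5→5.5]: (211.2+140.2)/2 × 1 = 175.7
  [5.5→7.5]: (140.2+61.7)/2 × 2 = 201.9
  [7.5→8.5]: (61.7+41.0)/2 × 1 = 51.35
  Sum = 2274.925 ng/mL·hr
F = (AUC_ev/D_ev)/(AUC_iv/D_iv) = (2274.925/250)/(3070/250) = 9.0997/12.28 = 0.7410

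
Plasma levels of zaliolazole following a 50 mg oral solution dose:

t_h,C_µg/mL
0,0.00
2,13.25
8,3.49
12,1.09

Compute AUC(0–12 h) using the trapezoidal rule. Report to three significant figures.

Trapezoidal AUC_0→12:
  [0→2]: (0.00+13.25)/2 × 2 = 13.25
  [2→8]: (13.25+3.49)/2 × 6 = 50.22
  [8→12]: (3.49+1.09)/2 × 4 = 9.16
  Sum = 72.63 µg/mL·h

AUC = 72.6 µg/mL·h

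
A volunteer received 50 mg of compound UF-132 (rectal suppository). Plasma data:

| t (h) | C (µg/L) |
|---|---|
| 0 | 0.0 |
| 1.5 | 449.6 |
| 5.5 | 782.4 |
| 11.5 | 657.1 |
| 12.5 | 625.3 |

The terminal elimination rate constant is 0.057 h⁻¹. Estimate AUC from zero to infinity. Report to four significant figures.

AUC = 18730 µg/L·h

Trapezoidal AUC_0→12.5:
  [0→1.5]: (0.0+449.6)/2 × 1.5 = 337.2
  [1.5→5.5]: (449.6+782.4)/2 × 4 = 2464.0
  [5.5→11.5]: (782.4+657.1)/2 × 6 = 4318.5
  [11.5→12.5]: (657.1+625.3)/2 × 1 = 641.2
  Sum = 7760.9 µg/L·h
Extrapolated tail: C_last / k_e = 625.3 / 0.057 = 10970.175
AUC_0→∞ = 7760.9 + 10970.175 = 18731.075 µg/L·h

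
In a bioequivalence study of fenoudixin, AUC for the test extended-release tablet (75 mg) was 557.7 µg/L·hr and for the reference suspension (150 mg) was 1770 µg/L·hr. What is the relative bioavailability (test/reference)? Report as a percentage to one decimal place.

F_rel = (AUC_test/D_test) / (AUC_ref/D_ref)
      = (557.7/75) / (1770/150)
      = 7.436 / 11.8 = 0.6302 = 63.02%

F_rel = 63.0%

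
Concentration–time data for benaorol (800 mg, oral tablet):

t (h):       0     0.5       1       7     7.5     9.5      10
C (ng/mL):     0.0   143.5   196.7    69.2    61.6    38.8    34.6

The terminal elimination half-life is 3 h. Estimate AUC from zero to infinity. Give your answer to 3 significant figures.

Trapezoidal AUC_0→10:
  [0→0.5]: (0.0+143.5)/2 × 0.5 = 35.875
  [0.5→1]: (143.5+196.7)/2 × 0.5 = 85.05
  [1→7]: (196.7+69.2)/2 × 6 = 797.7
  [7→7.5]: (69.2+61.6)/2 × 0.5 = 32.7
  [7.5→9.5]: (61.6+38.8)/2 × 2 = 100.4
  [9.5→10]: (38.8+34.6)/2 × 0.5 = 18.35
  Sum = 1070.075 ng/mL·h
k_e = ln2 / t½ = 0.693147 / 3 = 0.2310 h^-1
Extrapolated tail: C_last / k_e = 34.6 / 0.231 = 149.784
AUC_0→∞ = 1070.075 + 149.784 = 1219.859 ng/mL·h

AUC = 1220 ng/mL·h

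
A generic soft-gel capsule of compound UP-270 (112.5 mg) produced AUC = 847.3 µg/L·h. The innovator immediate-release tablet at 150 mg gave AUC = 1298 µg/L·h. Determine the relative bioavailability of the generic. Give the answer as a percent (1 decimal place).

F_rel = 87.0%

F_rel = (AUC_test/D_test) / (AUC_ref/D_ref)
      = (847.3/112.5) / (1298/150)
      = 7.53156 / 8.65333 = 0.8704 = 87.04%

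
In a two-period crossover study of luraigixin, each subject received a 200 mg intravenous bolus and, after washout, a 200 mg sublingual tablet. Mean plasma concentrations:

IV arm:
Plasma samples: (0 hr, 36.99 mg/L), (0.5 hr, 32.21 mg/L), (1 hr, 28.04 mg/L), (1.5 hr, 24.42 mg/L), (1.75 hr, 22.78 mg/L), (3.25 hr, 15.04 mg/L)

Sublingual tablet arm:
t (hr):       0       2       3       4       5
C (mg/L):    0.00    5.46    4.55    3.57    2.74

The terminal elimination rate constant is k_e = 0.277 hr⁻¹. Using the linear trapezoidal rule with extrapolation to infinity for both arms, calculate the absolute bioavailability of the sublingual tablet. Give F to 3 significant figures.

Trapezoidal AUC_0→3.25 (IV):
  [0→0.5]: (36.99+32.21)/2 × 0.5 = 17.3
  [0.5→1]: (32.21+28.04)/2 × 0.5 = 15.0625
  [1→1.5]: (28.04+24.42)/2 × 0.5 = 13.115
  [1.5→1.75]: (24.42+22.78)/2 × 0.25 = 5.9
  [1.75→3.25]: (22.78+15.04)/2 × 1.5 = 28.365
  Sum = 79.7425 mg/L·hr
IV tail: 15.04/0.277 = 54.296; AUC_iv,0→∞ = 79.7425 + 54.296 = 134.0385 mg/L·hr
Trapezoidal AUC_0→5 (sublingual tablet):
  [0→2]: (0.00+5.46)/2 × 2 = 5.46
  [2→3]: (5.46+4.55)/2 × 1 = 5.005
  [3→4]: (4.55+3.57)/2 × 1 = 4.06
  [4→5]: (3.57+2.74)/2 × 1 = 3.155
  Sum = 17.68 mg/L·hr
sublingual tablet tail: 2.74/0.277 = 9.892; AUC_ev,0→∞ = 17.68 + 9.892 = 27.572 mg/L·hr
F = (AUC_ev/D_ev)/(AUC_iv/D_iv) = (27.572/200)/(134.0385/200) = 0.13786/0.6701925 = 0.2057

F = 0.206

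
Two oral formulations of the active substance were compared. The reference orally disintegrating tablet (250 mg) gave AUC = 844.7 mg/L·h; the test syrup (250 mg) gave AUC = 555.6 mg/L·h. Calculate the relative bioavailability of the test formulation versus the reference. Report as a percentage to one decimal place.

F_rel = 65.8%

F_rel = (AUC_test/D_test) / (AUC_ref/D_ref)
      = (555.6/250) / (844.7/250)
      = 2.2224 / 3.3788 = 0.6577 = 65.77%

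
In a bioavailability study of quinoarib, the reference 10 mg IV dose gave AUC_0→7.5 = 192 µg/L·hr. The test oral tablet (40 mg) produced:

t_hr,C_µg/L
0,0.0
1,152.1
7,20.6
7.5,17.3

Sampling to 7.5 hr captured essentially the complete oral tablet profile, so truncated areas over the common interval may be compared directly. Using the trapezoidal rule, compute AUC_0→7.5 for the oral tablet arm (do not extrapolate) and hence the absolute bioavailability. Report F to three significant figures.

F = 0.786

Trapezoidal AUC_0→7.5 (oral tablet):
  [0→1]: (0.0+152.1)/2 × 1 = 76.05
  [1→7]: (152.1+20.6)/2 × 6 = 518.1
  [7→7.5]: (20.6+17.3)/2 × 0.5 = 9.475
  Sum = 603.625 µg/L·hr
F = (AUC_ev/D_ev)/(AUC_iv/D_iv) = (603.625/40)/(192/10) = 15.090625/19.2 = 0.7860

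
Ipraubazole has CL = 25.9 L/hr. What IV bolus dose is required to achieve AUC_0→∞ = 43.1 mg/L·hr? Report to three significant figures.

Dose_iv = CL × AUC_0→∞
     = 25.9 × 43.1 = 1116.29 mg

Dose = 1120 mg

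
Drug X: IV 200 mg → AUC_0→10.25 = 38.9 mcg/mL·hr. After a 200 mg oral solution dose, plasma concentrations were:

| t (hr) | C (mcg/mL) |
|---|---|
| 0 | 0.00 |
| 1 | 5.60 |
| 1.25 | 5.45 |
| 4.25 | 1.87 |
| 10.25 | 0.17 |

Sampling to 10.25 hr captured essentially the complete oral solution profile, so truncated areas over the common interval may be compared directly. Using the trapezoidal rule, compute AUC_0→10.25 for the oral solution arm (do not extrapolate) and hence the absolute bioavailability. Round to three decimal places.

Trapezoidal AUC_0→10.25 (oral solution):
  [0→1]: (0.00+5.60)/2 × 1 = 2.8
  [1→1.25]: (5.60+5.45)/2 × 0.25 = 1.38125
  [1.25→4.25]: (5.45+1.87)/2 × 3 = 10.98
  [4.25→10.25]: (1.87+0.17)/2 × 6 = 6.12
  Sum = 21.28125 mcg/mL·hr
F = (AUC_ev/D_ev)/(AUC_iv/D_iv) = (21.28125/200)/(38.9/200) = 0.10640625/0.1945 = 0.5471

F = 0.547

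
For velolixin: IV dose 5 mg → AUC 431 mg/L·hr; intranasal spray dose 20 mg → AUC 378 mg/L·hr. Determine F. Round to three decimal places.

F = (AUC_ev / D_ev) / (AUC_iv / D_iv)
  = (378/20) / (431/5)
  = 18.9 / 86.2 = 0.2193

F = 0.219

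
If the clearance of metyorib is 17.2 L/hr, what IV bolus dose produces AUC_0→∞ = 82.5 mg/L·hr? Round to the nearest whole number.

Dose_iv = CL × AUC_0→∞
     = 17.2 × 82.5 = 1419 mg

Dose = 1419 mg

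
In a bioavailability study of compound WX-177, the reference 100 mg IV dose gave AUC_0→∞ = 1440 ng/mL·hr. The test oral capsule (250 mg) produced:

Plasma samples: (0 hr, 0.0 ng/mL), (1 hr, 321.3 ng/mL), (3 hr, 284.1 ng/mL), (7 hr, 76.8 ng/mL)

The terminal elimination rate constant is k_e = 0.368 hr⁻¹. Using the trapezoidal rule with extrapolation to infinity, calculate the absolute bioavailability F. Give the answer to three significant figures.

Trapezoidal AUC_0→7 (oral capsule):
  [0→1]: (0.0+321.3)/2 × 1 = 160.65
  [1→3]: (321.3+284.1)/2 × 2 = 605.4
  [3→7]: (284.1+76.8)/2 × 4 = 721.8
  Sum = 1487.85 ng/mL·hr
Tail: C_last/k_e = 76.8/0.368 = 208.696
AUC_0→∞ (oral capsule) = 1487.85 + 208.696 = 1696.546 ng/mL·hr
F = (AUC_ev/D_ev)/(AUC_iv/D_iv) = (1696.546/250)/(1440/100) = 6.786184/14.4 = 0.4713

F = 0.471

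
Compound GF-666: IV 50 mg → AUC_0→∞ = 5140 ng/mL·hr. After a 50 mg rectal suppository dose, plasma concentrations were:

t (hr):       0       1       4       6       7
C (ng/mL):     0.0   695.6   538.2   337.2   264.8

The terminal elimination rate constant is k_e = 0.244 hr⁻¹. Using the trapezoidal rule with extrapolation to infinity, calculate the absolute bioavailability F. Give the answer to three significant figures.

Trapezoidal AUC_0→7 (rectal suppository):
  [0→1]: (0.0+695.6)/2 × 1 = 347.8
  [1→4]: (695.6+538.2)/2 × 3 = 1850.7
  [4→6]: (538.2+337.2)/2 × 2 = 875.4
  [6→7]: (337.2+264.8)/2 × 1 = 301.0
  Sum = 3374.9 ng/mL·hr
Tail: C_last/k_e = 264.8/0.244 = 1085.246
AUC_0→∞ (rectal suppository) = 3374.9 + 1085.246 = 4460.146 ng/mL·hr
F = (AUC_ev/D_ev)/(AUC_iv/D_iv) = (4460.146/50)/(5140/50) = 89.20292/102.8 = 0.8677

F = 0.868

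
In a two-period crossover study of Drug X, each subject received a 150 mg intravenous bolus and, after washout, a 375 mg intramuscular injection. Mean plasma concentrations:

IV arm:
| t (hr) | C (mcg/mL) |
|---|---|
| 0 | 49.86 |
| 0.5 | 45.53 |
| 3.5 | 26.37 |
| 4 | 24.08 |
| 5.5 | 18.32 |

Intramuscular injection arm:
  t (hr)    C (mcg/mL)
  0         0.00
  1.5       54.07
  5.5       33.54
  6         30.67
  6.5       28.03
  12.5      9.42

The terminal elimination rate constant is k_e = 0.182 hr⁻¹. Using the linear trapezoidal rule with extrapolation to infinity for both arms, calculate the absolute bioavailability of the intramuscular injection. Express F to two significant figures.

Trapezoidal AUC_0→5.5 (IV):
  [0→0.5]: (49.86+45.53)/2 × 0.5 = 23.8475
  [0.5→3.5]: (45.53+26.37)/2 × 3 = 107.85
  [3.5→4]: (26.37+24.08)/2 × 0.5 = 12.6125
  [4→5.5]: (24.08+18.32)/2 × 1.5 = 31.8
  Sum = 176.11 mcg/mL·hr
IV tail: 18.32/0.182 = 100.659; AUC_iv,0→∞ = 176.11 + 100.659 = 276.769 mcg/mL·hr
Trapezoidal AUC_0→12.5 (intramuscular injection):
  [0→1.5]: (0.00+54.07)/2 × 1.5 = 40.5525
  [1.5→5.5]: (54.07+33.54)/2 × 4 = 175.22
  [5.5→6]: (33.54+30.67)/2 × 0.5 = 16.0525
  [6→6.5]: (30.67+28.03)/2 × 0.5 = 14.675
  [6.5→12.5]: (28.03+9.42)/2 × 6 = 112.35
  Sum = 358.85 mcg/mL·hr
intramuscular injection tail: 9.42/0.182 = 51.758; AUC_ev,0→∞ = 358.85 + 51.758 = 410.608 mcg/mL·hr
F = (AUC_ev/D_ev)/(AUC_iv/D_iv) = (410.608/375)/(276.769/150) = 1.09495/1.84513 = 0.5934

F = 0.59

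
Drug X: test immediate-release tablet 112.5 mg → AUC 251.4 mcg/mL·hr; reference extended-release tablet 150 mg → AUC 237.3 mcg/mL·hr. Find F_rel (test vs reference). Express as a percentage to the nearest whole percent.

F_rel = 141%

F_rel = (AUC_test/D_test) / (AUC_ref/D_ref)
      = (251.4/112.5) / (237.3/150)
      = 2.23467 / 1.582 = 1.4126 = 141.26%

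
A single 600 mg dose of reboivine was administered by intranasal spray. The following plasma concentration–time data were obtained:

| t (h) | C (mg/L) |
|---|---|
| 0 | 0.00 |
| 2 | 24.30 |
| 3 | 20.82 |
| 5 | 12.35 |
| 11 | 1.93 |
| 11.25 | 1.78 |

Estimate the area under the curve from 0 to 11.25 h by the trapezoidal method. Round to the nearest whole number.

AUC = 123 mg/L·h

Trapezoidal AUC_0→11.25:
  [0→2]: (0.00+24.30)/2 × 2 = 24.3
  [2→3]: (24.30+20.82)/2 × 1 = 22.56
  [3→5]: (20.82+12.35)/2 × 2 = 33.17
  [5→11]: (12.35+1.93)/2 × 6 = 42.84
  [11→11.25]: (1.93+1.78)/2 × 0.25 = 0.46375
  Sum = 123.33375 mg/L·h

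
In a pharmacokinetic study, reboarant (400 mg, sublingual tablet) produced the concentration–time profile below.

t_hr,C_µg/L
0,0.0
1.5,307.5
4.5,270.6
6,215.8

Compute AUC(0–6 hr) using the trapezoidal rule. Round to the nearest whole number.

Trapezoidal AUC_0→6:
  [0→1.5]: (0.0+307.5)/2 × 1.5 = 230.625
  [1.5→4.5]: (307.5+270.6)/2 × 3 = 867.15
  [4.5→6]: (270.6+215.8)/2 × 1.5 = 364.8
  Sum = 1462.575 µg/L·hr

AUC = 1463 µg/L·hr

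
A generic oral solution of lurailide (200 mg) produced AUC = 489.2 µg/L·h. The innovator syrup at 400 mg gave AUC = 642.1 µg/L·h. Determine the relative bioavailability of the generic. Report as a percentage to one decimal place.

F_rel = 152.4%

F_rel = (AUC_test/D_test) / (AUC_ref/D_ref)
      = (489.2/200) / (642.1/400)
      = 2.446 / 1.60525 = 1.5238 = 152.38%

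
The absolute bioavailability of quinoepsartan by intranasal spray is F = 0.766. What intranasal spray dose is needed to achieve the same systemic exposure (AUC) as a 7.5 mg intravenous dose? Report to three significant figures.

For equal systemic exposure: F × D_ev = D_iv
D_ev = D_iv / F = 7.5 / 0.766 = 9.79112 mg

D_intranasal = 9.79 mg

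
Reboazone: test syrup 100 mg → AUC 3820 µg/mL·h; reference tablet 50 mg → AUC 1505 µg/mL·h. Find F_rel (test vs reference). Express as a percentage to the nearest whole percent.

F_rel = 127%

F_rel = (AUC_test/D_test) / (AUC_ref/D_ref)
      = (3820/100) / (1505/50)
      = 38.2 / 30.1 = 1.2691 = 126.91%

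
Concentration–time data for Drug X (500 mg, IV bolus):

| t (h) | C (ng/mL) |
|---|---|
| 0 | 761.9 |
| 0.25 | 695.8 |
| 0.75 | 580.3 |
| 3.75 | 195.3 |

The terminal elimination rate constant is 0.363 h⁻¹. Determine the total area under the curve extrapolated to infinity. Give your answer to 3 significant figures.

Trapezoidal AUC_0→3.75:
  [0→0.25]: (761.9+695.8)/2 × 0.25 = 182.2125
  [0.25→0.75]: (695.8+580.3)/2 × 0.5 = 319.025
  [0.75→3.75]: (580.3+195.3)/2 × 3 = 1163.4
  Sum = 1664.6375 ng/mL·h
Extrapolated tail: C_last / k_e = 195.3 / 0.363 = 538.017
AUC_0→∞ = 1664.6375 + 538.017 = 2202.6545 ng/mL·h

AUC = 2200 ng/mL·h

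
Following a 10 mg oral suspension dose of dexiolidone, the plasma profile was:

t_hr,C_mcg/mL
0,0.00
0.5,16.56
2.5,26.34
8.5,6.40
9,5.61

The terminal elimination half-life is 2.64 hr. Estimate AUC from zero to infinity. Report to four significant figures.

Trapezoidal AUC_0→9:
  [0→0.5]: (0.00+16.56)/2 × 0.5 = 4.14
  [0.5→2.5]: (16.56+26.34)/2 × 2 = 42.9
  [2.5→8.5]: (26.34+6.40)/2 × 6 = 98.22
  [8.5→9]: (6.40+5.61)/2 × 0.5 = 3.0025
  Sum = 148.2625 mcg/mL·hr
k_e = ln2 / t½ = 0.693147 / 2.64 = 0.2626 hr^-1
Extrapolated tail: C_last / k_e = 5.61 / 0.2626 = 21.363
AUC_0→∞ = 148.2625 + 21.363 = 169.6255 mcg/mL·hr

AUC = 169.6 mcg/mL·hr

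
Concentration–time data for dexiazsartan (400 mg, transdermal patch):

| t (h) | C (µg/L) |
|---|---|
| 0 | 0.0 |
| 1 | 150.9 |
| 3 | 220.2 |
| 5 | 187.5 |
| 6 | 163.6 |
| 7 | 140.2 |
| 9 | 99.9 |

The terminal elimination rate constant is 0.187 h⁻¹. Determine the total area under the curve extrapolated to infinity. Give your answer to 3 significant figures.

Trapezoidal AUC_0→9:
  [0→1]: (0.0+150.9)/2 × 1 = 75.45
  [1→3]: (150.9+220.2)/2 × 2 = 371.1
  [3→5]: (220.2+187.5)/2 × 2 = 407.7
  [5→6]: (187.5+163.6)/2 × 1 = 175.55
  [6→7]: (163.6+140.2)/2 × 1 = 151.9
  [7→9]: (140.2+99.9)/2 × 2 = 240.1
  Sum = 1421.8 µg/L·h
Extrapolated tail: C_last / k_e = 99.9 / 0.187 = 534.225
AUC_0→∞ = 1421.8 + 534.225 = 1956.025 µg/L·h

AUC = 1960 µg/L·h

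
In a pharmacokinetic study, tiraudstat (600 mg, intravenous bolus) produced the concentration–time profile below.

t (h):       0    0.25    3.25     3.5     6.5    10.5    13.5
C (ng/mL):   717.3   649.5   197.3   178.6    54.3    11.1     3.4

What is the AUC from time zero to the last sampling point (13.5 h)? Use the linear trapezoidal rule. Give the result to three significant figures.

Trapezoidal AUC_0→13.5:
  [0→0.25]: (717.3+649.5)/2 × 0.25 = 170.85
  [0.25→3.25]: (649.5+197.3)/2 × 3 = 1270.2
  [3.25→3.5]: (197.3+178.6)/2 × 0.25 = 46.9875
  [3.5→6.5]: (178.6+54.3)/2 × 3 = 349.35
  [6.5→10.5]: (54.3+11.1)/2 × 4 = 130.8
  [10.5→13.5]: (11.1+3.4)/2 × 3 = 21.75
  Sum = 1989.9375 ng/mL·h

AUC = 1990 ng/mL·h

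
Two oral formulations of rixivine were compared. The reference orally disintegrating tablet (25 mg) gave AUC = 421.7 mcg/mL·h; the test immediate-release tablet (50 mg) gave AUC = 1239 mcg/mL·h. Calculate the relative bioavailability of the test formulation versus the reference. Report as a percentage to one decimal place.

F_rel = 146.9%

F_rel = (AUC_test/D_test) / (AUC_ref/D_ref)
      = (1239/50) / (421.7/25)
      = 24.78 / 16.868 = 1.4691 = 146.91%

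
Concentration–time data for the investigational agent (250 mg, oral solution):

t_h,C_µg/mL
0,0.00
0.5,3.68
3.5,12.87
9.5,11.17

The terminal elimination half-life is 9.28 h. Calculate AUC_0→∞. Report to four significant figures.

AUC = 247.4 µg/mL·h

Trapezoidal AUC_0→9.5:
  [0→0.5]: (0.00+3.68)/2 × 0.5 = 0.92
  [0.5→3.5]: (3.68+12.87)/2 × 3 = 24.825
  [3.5→9.5]: (12.87+11.17)/2 × 6 = 72.12
  Sum = 97.865 µg/mL·h
k_e = ln2 / t½ = 0.693147 / 9.28 = 0.0747 h^-1
Extrapolated tail: C_last / k_e = 11.17 / 0.0747 = 149.531
AUC_0→∞ = 97.865 + 149.531 = 247.396 µg/mL·h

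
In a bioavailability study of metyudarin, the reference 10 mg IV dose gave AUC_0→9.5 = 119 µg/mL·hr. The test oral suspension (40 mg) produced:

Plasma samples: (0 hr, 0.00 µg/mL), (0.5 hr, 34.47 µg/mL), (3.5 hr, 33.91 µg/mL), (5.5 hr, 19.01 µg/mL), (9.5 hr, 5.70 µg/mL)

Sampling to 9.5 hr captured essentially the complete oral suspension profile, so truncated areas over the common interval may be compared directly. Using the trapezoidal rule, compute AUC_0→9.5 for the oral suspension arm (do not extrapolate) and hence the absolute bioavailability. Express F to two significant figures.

F = 0.45

Trapezoidal AUC_0→9.5 (oral suspension):
  [0→0.5]: (0.00+34.47)/2 × 0.5 = 8.6175
  [0.5→3.5]: (34.47+33.91)/2 × 3 = 102.57
  [3.5→5.5]: (33.91+19.01)/2 × 2 = 52.92
  [5.5→9.5]: (19.01+5.70)/2 × 4 = 49.42
  Sum = 213.5275 µg/mL·hr
F = (AUC_ev/D_ev)/(AUC_iv/D_iv) = (213.5275/40)/(119/10) = 5.3381875/11.9 = 0.4486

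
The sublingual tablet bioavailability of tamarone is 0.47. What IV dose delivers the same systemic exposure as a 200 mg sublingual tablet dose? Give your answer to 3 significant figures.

Systemic exposure from an extravascular dose = F × D_ev, so the equivalent IV dose is F × D_ev.
D_iv = F × D_ev = 0.47 × 200 = 94 mg

D_iv = 94.0 mg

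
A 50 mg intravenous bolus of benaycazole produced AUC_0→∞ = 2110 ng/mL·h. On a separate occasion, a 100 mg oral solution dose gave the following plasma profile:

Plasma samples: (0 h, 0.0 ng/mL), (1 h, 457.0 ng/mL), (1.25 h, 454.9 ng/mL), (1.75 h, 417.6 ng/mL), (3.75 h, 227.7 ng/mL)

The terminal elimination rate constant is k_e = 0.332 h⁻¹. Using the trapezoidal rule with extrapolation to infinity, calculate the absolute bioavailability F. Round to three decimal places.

Trapezoidal AUC_0→3.75 (oral solution):
  [0→1]: (0.0+457.0)/2 × 1 = 228.5
  [1→1.25]: (457.0+454.9)/2 × 0.25 = 113.9875
  [1.25→1.75]: (454.9+417.6)/2 × 0.5 = 218.125
  [1.75→3.75]: (417.6+227.7)/2 × 2 = 645.3
  Sum = 1205.9125 ng/mL·h
Tail: C_last/k_e = 227.7/0.332 = 685.843
AUC_0→∞ (oral solution) = 1205.9125 + 685.843 = 1891.7555 ng/mL·h
F = (AUC_ev/D_ev)/(AUC_iv/D_iv) = (1891.7555/100)/(2110/50) = 18.917555/42.2 = 0.4483

F = 0.448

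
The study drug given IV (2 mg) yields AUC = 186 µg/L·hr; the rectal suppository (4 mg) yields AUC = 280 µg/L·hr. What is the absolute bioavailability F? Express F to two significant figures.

F = 0.75

F = (AUC_ev / D_ev) / (AUC_iv / D_iv)
  = (280/4) / (186/2)
  = 70 / 93 = 0.7527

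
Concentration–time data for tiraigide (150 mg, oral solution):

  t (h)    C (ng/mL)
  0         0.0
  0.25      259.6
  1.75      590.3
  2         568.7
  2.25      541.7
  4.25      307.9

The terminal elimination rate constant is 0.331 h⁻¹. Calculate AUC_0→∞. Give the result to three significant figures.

Trapezoidal AUC_0→4.25:
  [0→0.25]: (0.0+259.6)/2 × 0.25 = 32.45
  [0.25→1.75]: (259.6+590.3)/2 × 1.5 = 637.425
  [1.75→2]: (590.3+568.7)/2 × 0.25 = 144.875
  [2→2.25]: (568.7+541.7)/2 × 0.25 = 138.8
  [2.25→4.25]: (541.7+307.9)/2 × 2 = 849.6
  Sum = 1803.15 ng/mL·h
Extrapolated tail: C_last / k_e = 307.9 / 0.331 = 930.211
AUC_0→∞ = 1803.15 + 930.211 = 2733.361 ng/mL·h

AUC = 2730 ng/mL·h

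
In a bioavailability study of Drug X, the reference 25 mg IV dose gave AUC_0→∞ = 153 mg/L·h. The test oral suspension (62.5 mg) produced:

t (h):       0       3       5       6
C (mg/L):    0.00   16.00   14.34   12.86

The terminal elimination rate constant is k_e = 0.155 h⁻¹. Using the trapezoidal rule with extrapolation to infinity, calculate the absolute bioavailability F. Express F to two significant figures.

Trapezoidal AUC_0→6 (oral suspension):
  [0→3]: (0.00+16.00)/2 × 3 = 24.0
  [3→5]: (16.00+14.34)/2 × 2 = 30.34
  [5→6]: (14.34+12.86)/2 × 1 = 13.6
  Sum = 67.94 mg/L·h
Tail: C_last/k_e = 12.86/0.155 = 82.968
AUC_0→∞ (oral suspension) = 67.94 + 82.968 = 150.908 mg/L·h
F = (AUC_ev/D_ev)/(AUC_iv/D_iv) = (150.908/62.5)/(153/25) = 2.414528/6.12 = 0.3945

F = 0.39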